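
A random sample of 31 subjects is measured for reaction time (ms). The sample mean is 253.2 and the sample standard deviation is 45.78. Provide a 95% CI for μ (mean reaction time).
(236.41, 269.99)

t-interval (σ unknown):
df = n - 1 = 30
t* = 2.042 for 95% confidence

Margin of error = t* · s/√n = 2.042 · 45.78/√31 = 16.79

CI: (236.41, 269.99)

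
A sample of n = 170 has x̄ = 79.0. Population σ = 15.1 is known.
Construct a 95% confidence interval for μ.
(76.73, 81.27)

z-interval (σ known):
z* = 1.960 for 95% confidence

Margin of error = z* · σ/√n = 1.960 · 15.1/√170 = 2.27

CI: (79.0 - 2.27, 79.0 + 2.27) = (76.73, 81.27)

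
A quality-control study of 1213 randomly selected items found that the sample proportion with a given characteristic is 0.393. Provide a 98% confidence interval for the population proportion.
(0.360, 0.426)

Proportion CI:
SE = √(p̂(1-p̂)/n) = √(0.393 · 0.607 / 1213) = 0.01402

z* = 2.326
Margin = z* · SE = 2.326 · 0.01402 = 0.0326

CI: 0.393 ± 0.0326 = (0.360, 0.426)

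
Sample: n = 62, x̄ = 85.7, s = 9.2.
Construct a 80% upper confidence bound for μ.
μ ≤ 86.69

Upper bound (one-sided):
t* = 0.848 (one-sided for 80%)
Upper bound = x̄ + t* · s/√n = 85.7 + 0.848 · 9.2/√62 = 86.69

We are 80% confident that μ ≤ 86.69.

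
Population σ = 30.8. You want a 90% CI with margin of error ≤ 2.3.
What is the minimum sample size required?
n ≥ 486

For margin E ≤ 2.3:
n ≥ (z* · σ / E)²
n ≥ (1.645 · 30.8 / 2.3)²
n ≥ 485.26

Minimum n = 486 (rounding up)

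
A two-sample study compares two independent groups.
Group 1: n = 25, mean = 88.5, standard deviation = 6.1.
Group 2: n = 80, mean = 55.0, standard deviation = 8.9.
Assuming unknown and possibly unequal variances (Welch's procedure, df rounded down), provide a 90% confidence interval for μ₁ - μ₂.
(30.87, 36.13)

Difference: x̄₁ - x̄₂ = 33.50
SE = √(s₁²/n₁ + s₂²/n₂) = √(6.1²/25 + 8.9²/80) = 1.5743
df = 58.66 → 58 (Welch–Satterthwaite, rounded down)
t* = 1.672

CI: 33.50 ± 1.672 · 1.5743 = 33.50 ± 2.63 = (30.87, 36.13)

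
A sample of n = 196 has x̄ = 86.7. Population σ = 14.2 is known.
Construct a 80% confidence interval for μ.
(85.40, 88.00)

z-interval (σ known):
z* = 1.282 for 80% confidence

Margin of error = z* · σ/√n = 1.282 · 14.2/√196 = 1.30

CI: (86.7 - 1.30, 86.7 + 1.30) = (85.40, 88.00)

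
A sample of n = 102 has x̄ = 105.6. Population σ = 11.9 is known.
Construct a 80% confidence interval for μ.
(104.09, 107.11)

z-interval (σ known):
z* = 1.282 for 80% confidence

Margin of error = z* · σ/√n = 1.282 · 11.9/√102 = 1.51

CI: (105.6 - 1.51, 105.6 + 1.51) = (104.09, 107.11)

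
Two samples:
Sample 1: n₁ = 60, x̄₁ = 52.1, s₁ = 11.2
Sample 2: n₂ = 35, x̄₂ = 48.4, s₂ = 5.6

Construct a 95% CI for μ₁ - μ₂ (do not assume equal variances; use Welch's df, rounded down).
(0.27, 7.13)

Difference: x̄₁ - x̄₂ = 3.70
SE = √(s₁²/n₁ + s₂²/n₂) = √(11.2²/60 + 5.6²/35) = 1.7282
df = 91.31 → 91 (Welch–Satterthwaite, rounded down)
t* = 1.986

CI: 3.70 ± 1.986 · 1.7282 = 3.70 ± 3.43 = (0.27, 7.13)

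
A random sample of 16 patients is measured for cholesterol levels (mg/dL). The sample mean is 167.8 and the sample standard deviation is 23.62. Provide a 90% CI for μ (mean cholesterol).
(157.45, 178.15)

t-interval (σ unknown):
df = n - 1 = 15
t* = 1.753 for 90% confidence

Margin of error = t* · s/√n = 1.753 · 23.62/√16 = 10.35

CI: (157.45, 178.15)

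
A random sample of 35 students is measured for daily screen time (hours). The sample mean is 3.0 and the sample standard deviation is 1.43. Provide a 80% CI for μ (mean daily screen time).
(2.68, 3.32)

t-interval (σ unknown):
df = n - 1 = 34
t* = 1.307 for 80% confidence

Margin of error = t* · s/√n = 1.307 · 1.43/√35 = 0.32

CI: (2.68, 3.32)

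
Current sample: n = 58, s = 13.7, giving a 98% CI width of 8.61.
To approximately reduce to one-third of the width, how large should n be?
n ≈ 522

CI width ∝ 1/√n
To reduce width by factor 3, need √n to grow by 3 → need 3² = 9 times as many samples.

Current: n = 58, width = 8.61
New: n = 522, width ≈ 2.80

Width reduced by factor of 8.61/2.80 = 3.08.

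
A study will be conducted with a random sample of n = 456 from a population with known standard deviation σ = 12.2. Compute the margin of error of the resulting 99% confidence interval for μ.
Margin of error = 1.47

Margin of error = z* · σ/√n
= 2.576 · 12.2/√456
= 2.576 · 12.2/21.3542
= 1.47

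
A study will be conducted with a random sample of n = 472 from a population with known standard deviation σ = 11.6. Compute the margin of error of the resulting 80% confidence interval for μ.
Margin of error = 0.68

Margin of error = z* · σ/√n
= 1.282 · 11.6/√472
= 1.282 · 11.6/21.7256
= 0.68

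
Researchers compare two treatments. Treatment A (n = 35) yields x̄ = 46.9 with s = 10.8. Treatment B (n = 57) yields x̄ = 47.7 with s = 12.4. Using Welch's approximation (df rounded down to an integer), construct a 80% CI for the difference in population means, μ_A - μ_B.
(-3.97, 2.37)

Difference: x̄₁ - x̄₂ = -0.80
SE = √(s₁²/n₁ + s₂²/n₂) = √(10.8²/35 + 12.4²/57) = 2.4556
df = 79.64 → 79 (Welch–Satterthwaite, rounded down)
t* = 1.292

CI: -0.80 ± 1.292 · 2.4556 = -0.80 ± 3.17 = (-3.97, 2.37)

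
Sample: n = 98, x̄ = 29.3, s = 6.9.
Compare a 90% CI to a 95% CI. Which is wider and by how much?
95% CI is wider by 0.45

df = 97
90% CI: t* = 1.661, (28.14, 30.46), width = 2 · t* · s/√n = 2.32
95% CI: t* = 1.985, (27.92, 30.68), width = 2 · t* · s/√n = 2.77

The 95% CI is wider by 2.77 - 2.32 = 0.45.
Higher confidence requires a wider interval.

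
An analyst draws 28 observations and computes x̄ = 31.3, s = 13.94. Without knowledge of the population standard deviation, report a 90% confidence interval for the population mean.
(26.81, 35.79)

t-interval (σ unknown):
df = n - 1 = 27
t* = 1.703 for 90% confidence

Margin of error = t* · s/√n = 1.703 · 13.94/√28 = 4.49

CI: (26.81, 35.79)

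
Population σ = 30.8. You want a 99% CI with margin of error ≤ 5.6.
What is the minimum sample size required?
n ≥ 201

For margin E ≤ 5.6:
n ≥ (z* · σ / E)²
n ≥ (2.576 · 30.8 / 5.6)²
n ≥ 200.73

Minimum n = 201 (rounding up)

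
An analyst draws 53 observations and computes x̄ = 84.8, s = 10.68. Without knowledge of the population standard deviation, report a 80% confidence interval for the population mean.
(82.90, 86.70)

t-interval (σ unknown):
df = n - 1 = 52
t* = 1.298 for 80% confidence

Margin of error = t* · s/√n = 1.298 · 10.68/√53 = 1.90

CI: (82.90, 86.70)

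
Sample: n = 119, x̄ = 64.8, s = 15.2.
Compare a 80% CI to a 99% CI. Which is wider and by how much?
99% CI is wider by 3.71

df = 118
80% CI: t* = 1.289, (63.00, 66.60), width = 2 · t* · s/√n = 3.59
99% CI: t* = 2.618, (61.15, 68.45), width = 2 · t* · s/√n = 7.30

The 99% CI is wider by 7.30 - 3.59 = 3.71.
Higher confidence requires a wider interval.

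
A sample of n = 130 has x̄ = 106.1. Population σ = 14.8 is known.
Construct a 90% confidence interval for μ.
(103.96, 108.24)

z-interval (σ known):
z* = 1.645 for 90% confidence

Margin of error = z* · σ/√n = 1.645 · 14.8/√130 = 2.14

CI: (106.1 - 2.14, 106.1 + 2.14) = (103.96, 108.24)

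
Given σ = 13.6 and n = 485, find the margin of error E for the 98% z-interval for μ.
Margin of error = 1.44

Margin of error = z* · σ/√n
= 2.326 · 13.6/√485
= 2.326 · 13.6/22.0227
= 1.44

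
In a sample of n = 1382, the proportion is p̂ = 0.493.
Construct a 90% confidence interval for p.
(0.471, 0.515)

Proportion CI:
SE = √(p̂(1-p̂)/n) = √(0.493 · 0.507 / 1382) = 0.01345

z* = 1.645
Margin = z* · SE = 1.645 · 0.01345 = 0.0221

CI: 0.493 ± 0.0221 = (0.471, 0.515)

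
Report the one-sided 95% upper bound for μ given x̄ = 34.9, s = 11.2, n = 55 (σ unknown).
μ ≤ 37.43

Upper bound (one-sided):
t* = 1.674 (one-sided for 95%)
Upper bound = x̄ + t* · s/√n = 34.9 + 1.674 · 11.2/√55 = 37.43

We are 95% confident that μ ≤ 37.43.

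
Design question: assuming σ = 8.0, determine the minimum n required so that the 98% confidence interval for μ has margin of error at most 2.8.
n ≥ 45

For margin E ≤ 2.8:
n ≥ (z* · σ / E)²
n ≥ (2.326 · 8.0 / 2.8)²
n ≥ 44.17

Minimum n = 45 (rounding up)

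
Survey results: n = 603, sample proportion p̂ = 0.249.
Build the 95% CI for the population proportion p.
(0.214, 0.284)

Proportion CI:
SE = √(p̂(1-p̂)/n) = √(0.249 · 0.751 / 603) = 0.01761

z* = 1.960
Margin = z* · SE = 1.960 · 0.01761 = 0.0345

CI: 0.249 ± 0.0345 = (0.214, 0.284)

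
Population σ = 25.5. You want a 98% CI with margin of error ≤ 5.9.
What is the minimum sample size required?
n ≥ 102

For margin E ≤ 5.9:
n ≥ (z* · σ / E)²
n ≥ (2.326 · 25.5 / 5.9)²
n ≥ 101.06

Minimum n = 102 (rounding up)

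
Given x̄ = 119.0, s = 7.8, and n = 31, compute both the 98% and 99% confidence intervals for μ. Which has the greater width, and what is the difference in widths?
99% CI is wider by 0.83

df = 30
98% CI: t* = 2.457, (115.56, 122.44), width = 2 · t* · s/√n = 6.88
99% CI: t* = 2.750, (115.15, 122.85), width = 2 · t* · s/√n = 7.71

The 99% CI is wider by 7.71 - 6.88 = 0.83.
Higher confidence requires a wider interval.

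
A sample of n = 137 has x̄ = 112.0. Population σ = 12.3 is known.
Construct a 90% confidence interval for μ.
(110.27, 113.73)

z-interval (σ known):
z* = 1.645 for 90% confidence

Margin of error = z* · σ/√n = 1.645 · 12.3/√137 = 1.73

CI: (112.0 - 1.73, 112.0 + 1.73) = (110.27, 113.73)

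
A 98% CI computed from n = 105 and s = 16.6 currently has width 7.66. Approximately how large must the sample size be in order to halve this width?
n ≈ 420

CI width ∝ 1/√n
To reduce width by factor 2, need √n to grow by 2 → need 2² = 4 times as many samples.

Current: n = 105, width = 7.66
New: n = 420, width ≈ 3.78

Width reduced by factor of 7.66/3.78 = 2.03.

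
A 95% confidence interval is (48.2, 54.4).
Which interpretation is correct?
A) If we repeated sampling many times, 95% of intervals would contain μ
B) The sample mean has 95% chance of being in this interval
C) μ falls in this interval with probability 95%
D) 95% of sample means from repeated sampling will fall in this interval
A

A) Correct — this is the frequentist long-run coverage interpretation.
B) Wrong — x̄ is observed and sits in the interval by construction.
C) Wrong — μ is fixed; the randomness lives in the interval, not in μ.
D) Wrong — coverage applies to intervals containing μ, not to future x̄ values.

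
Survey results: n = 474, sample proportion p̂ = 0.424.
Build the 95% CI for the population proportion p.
(0.380, 0.468)

Proportion CI:
SE = √(p̂(1-p̂)/n) = √(0.424 · 0.576 / 474) = 0.02270

z* = 1.960
Margin = z* · SE = 1.960 · 0.02270 = 0.0445

CI: 0.424 ± 0.0445 = (0.380, 0.468)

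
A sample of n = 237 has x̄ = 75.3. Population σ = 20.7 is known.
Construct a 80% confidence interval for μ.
(73.58, 77.02)

z-interval (σ known):
z* = 1.282 for 80% confidence

Margin of error = z* · σ/√n = 1.282 · 20.7/√237 = 1.72

CI: (75.3 - 1.72, 75.3 + 1.72) = (73.58, 77.02)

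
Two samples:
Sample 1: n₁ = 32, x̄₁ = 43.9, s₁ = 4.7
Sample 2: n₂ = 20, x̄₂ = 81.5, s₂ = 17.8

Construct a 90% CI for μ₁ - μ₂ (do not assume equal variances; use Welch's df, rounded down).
(-44.61, -30.59)

Difference: x̄₁ - x̄₂ = -37.60
SE = √(s₁²/n₁ + s₂²/n₂) = √(4.7²/32 + 17.8²/20) = 4.0660
df = 20.67 → 20 (Welch–Satterthwaite, rounded down)
t* = 1.725

CI: -37.60 ± 1.725 · 4.0660 = -37.60 ± 7.01 = (-44.61, -30.59)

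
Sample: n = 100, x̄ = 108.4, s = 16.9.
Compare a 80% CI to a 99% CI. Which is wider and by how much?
99% CI is wider by 4.52

df = 99
80% CI: t* = 1.290, (106.22, 110.58), width = 2 · t* · s/√n = 4.36
99% CI: t* = 2.626, (103.96, 112.84), width = 2 · t* · s/√n = 8.88

The 99% CI is wider by 8.88 - 4.36 = 4.52.
Higher confidence requires a wider interval.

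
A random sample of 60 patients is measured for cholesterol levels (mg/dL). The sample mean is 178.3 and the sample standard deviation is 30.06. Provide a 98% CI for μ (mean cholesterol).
(169.02, 187.58)

t-interval (σ unknown):
df = n - 1 = 59
t* = 2.391 for 98% confidence

Margin of error = t* · s/√n = 2.391 · 30.06/√60 = 9.28

CI: (169.02, 187.58)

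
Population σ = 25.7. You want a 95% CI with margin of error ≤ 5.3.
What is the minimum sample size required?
n ≥ 91

For margin E ≤ 5.3:
n ≥ (z* · σ / E)²
n ≥ (1.960 · 25.7 / 5.3)²
n ≥ 90.33

Minimum n = 91 (rounding up)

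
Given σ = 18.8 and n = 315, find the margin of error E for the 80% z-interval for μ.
Margin of error = 1.36

Margin of error = z* · σ/√n
= 1.282 · 18.8/√315
= 1.282 · 18.8/17.7482
= 1.36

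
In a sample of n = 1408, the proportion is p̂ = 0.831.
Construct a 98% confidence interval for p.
(0.808, 0.854)

Proportion CI:
SE = √(p̂(1-p̂)/n) = √(0.831 · 0.169 / 1408) = 0.00999

z* = 2.326
Margin = z* · SE = 2.326 · 0.00999 = 0.0232

CI: 0.831 ± 0.0232 = (0.808, 0.854)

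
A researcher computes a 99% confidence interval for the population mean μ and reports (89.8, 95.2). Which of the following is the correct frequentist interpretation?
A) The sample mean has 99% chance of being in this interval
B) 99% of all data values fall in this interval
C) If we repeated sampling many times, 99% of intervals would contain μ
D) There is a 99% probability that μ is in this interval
C

A) Wrong — x̄ is observed and sits in the interval by construction.
B) Wrong — a CI is about the parameter μ, not individual data values.
C) Correct — this is the frequentist long-run coverage interpretation.
D) Wrong — μ is fixed; the randomness lives in the interval, not in μ.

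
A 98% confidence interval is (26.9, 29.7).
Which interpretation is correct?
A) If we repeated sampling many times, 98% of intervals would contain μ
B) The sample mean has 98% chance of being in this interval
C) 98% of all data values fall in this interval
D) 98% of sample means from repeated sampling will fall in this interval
A

A) Correct — this is the frequentist long-run coverage interpretation.
B) Wrong — x̄ is observed and sits in the interval by construction.
C) Wrong — a CI is about the parameter μ, not individual data values.
D) Wrong — coverage applies to intervals containing μ, not to future x̄ values.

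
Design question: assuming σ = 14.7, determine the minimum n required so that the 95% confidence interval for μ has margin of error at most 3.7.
n ≥ 61

For margin E ≤ 3.7:
n ≥ (z* · σ / E)²
n ≥ (1.960 · 14.7 / 3.7)²
n ≥ 60.64

Minimum n = 61 (rounding up)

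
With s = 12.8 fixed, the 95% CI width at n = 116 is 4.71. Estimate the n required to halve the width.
n ≈ 464

CI width ∝ 1/√n
To reduce width by factor 2, need √n to grow by 2 → need 2² = 4 times as many samples.

Current: n = 116, width = 4.71
New: n = 464, width ≈ 2.34

Width reduced by factor of 4.71/2.34 = 2.01.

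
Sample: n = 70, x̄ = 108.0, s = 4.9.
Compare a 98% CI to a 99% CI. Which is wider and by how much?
99% CI is wider by 0.31

df = 69
98% CI: t* = 2.382, (106.60, 109.40), width = 2 · t* · s/√n = 2.79
99% CI: t* = 2.649, (106.45, 109.55), width = 2 · t* · s/√n = 3.10

The 99% CI is wider by 3.10 - 2.79 = 0.31.
Higher confidence requires a wider interval.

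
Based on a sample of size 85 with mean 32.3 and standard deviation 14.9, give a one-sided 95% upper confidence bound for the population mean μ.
μ ≤ 34.99

Upper bound (one-sided):
t* = 1.663 (one-sided for 95%)
Upper bound = x̄ + t* · s/√n = 32.3 + 1.663 · 14.9/√85 = 34.99

We are 95% confident that μ ≤ 34.99.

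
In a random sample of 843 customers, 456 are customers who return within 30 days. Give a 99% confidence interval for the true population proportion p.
(0.497, 0.585)

Proportion CI:
p̂ = 456/843 = 0.54093
SE = √(p̂(1-p̂)/n) = √(0.54093 · 0.45907 / 843) = 0.01716

z* = 2.576
Margin = z* · SE = 2.576 · 0.01716 = 0.0442

CI: 0.54093 ± 0.0442 = (0.497, 0.585)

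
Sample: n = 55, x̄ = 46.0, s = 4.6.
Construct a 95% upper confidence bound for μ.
μ ≤ 47.04

Upper bound (one-sided):
t* = 1.674 (one-sided for 95%)
Upper bound = x̄ + t* · s/√n = 46.0 + 1.674 · 4.6/√55 = 47.04

We are 95% confident that μ ≤ 47.04.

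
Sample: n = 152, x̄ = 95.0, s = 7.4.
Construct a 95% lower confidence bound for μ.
μ ≥ 94.01

Lower bound (one-sided):
t* = 1.655 (one-sided for 95%)
Lower bound = x̄ - t* · s/√n = 95.0 - 1.655 · 7.4/√152 = 94.01

We are 95% confident that μ ≥ 94.01.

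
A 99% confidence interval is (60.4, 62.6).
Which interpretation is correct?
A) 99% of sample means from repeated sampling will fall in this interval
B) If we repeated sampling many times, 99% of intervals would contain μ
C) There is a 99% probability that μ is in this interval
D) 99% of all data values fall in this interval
B

A) Wrong — coverage applies to intervals containing μ, not to future x̄ values.
B) Correct — this is the frequentist long-run coverage interpretation.
C) Wrong — μ is fixed; the randomness lives in the interval, not in μ.
D) Wrong — a CI is about the parameter μ, not individual data values.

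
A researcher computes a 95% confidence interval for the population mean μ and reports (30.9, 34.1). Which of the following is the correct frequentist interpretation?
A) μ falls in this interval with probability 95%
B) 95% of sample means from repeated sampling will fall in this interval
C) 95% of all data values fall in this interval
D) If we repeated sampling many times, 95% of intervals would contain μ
D

A) Wrong — μ is fixed; the randomness lives in the interval, not in μ.
B) Wrong — coverage applies to intervals containing μ, not to future x̄ values.
C) Wrong — a CI is about the parameter μ, not individual data values.
D) Correct — this is the frequentist long-run coverage interpretation.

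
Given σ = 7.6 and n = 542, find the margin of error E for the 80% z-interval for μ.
Margin of error = 0.42

Margin of error = z* · σ/√n
= 1.282 · 7.6/√542
= 1.282 · 7.6/23.2809
= 0.42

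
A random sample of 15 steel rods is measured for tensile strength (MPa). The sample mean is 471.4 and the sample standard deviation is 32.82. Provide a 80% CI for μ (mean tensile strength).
(460.00, 482.80)

t-interval (σ unknown):
df = n - 1 = 14
t* = 1.345 for 80% confidence

Margin of error = t* · s/√n = 1.345 · 32.82/√15 = 11.40

CI: (460.00, 482.80)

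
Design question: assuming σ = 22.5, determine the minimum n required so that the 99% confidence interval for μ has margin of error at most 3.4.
n ≥ 291

For margin E ≤ 3.4:
n ≥ (z* · σ / E)²
n ≥ (2.576 · 22.5 / 3.4)²
n ≥ 290.60

Minimum n = 291 (rounding up)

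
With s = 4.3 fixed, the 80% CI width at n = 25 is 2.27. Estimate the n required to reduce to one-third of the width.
n ≈ 225

CI width ∝ 1/√n
To reduce width by factor 3, need √n to grow by 3 → need 3² = 9 times as many samples.

Current: n = 25, width = 2.27
New: n = 225, width ≈ 0.74

Width reduced by factor of 2.27/0.74 = 3.07.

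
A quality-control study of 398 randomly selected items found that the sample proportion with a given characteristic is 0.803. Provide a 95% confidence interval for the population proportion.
(0.764, 0.842)

Proportion CI:
SE = √(p̂(1-p̂)/n) = √(0.803 · 0.197 / 398) = 0.01994

z* = 1.960
Margin = z* · SE = 1.960 · 0.01994 = 0.0391

CI: 0.803 ± 0.0391 = (0.764, 0.842)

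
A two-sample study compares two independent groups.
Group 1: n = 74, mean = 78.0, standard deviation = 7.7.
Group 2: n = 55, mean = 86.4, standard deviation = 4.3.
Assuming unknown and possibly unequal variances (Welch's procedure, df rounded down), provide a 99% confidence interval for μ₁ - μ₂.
(-11.19, -5.61)

Difference: x̄₁ - x̄₂ = -8.40
SE = √(s₁²/n₁ + s₂²/n₂) = √(7.7²/74 + 4.3²/55) = 1.0665
df = 118.83 → 118 (Welch–Satterthwaite, rounded down)
t* = 2.618

CI: -8.40 ± 2.618 · 1.0665 = -8.40 ± 2.79 = (-11.19, -5.61)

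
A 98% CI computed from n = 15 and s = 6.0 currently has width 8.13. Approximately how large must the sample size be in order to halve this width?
n ≈ 60

CI width ∝ 1/√n
To reduce width by factor 2, need √n to grow by 2 → need 2² = 4 times as many samples.

Current: n = 15, width = 8.13
New: n = 60, width ≈ 3.70

Width reduced by factor of 8.13/3.70 = 2.20.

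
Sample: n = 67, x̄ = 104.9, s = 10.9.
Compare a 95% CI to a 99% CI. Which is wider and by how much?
99% CI is wider by 1.74

df = 66
95% CI: t* = 1.997, (102.24, 107.56), width = 2 · t* · s/√n = 5.32
99% CI: t* = 2.652, (101.37, 108.43), width = 2 · t* · s/√n = 7.06

The 99% CI is wider by 7.06 - 5.32 = 1.74.
Higher confidence requires a wider interval.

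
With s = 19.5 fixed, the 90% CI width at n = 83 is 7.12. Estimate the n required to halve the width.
n ≈ 332

CI width ∝ 1/√n
To reduce width by factor 2, need √n to grow by 2 → need 2² = 4 times as many samples.

Current: n = 83, width = 7.12
New: n = 332, width ≈ 3.53

Width reduced by factor of 7.12/3.53 = 2.02.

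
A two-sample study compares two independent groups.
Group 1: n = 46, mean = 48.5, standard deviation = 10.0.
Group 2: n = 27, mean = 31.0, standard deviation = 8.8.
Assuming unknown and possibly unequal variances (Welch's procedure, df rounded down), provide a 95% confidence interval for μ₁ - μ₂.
(13.01, 21.99)

Difference: x̄₁ - x̄₂ = 17.50
SE = √(s₁²/n₁ + s₂²/n₂) = √(10.0²/46 + 8.8²/27) = 2.2455
df = 60.33 → 60 (Welch–Satterthwaite, rounded down)
t* = 2.000

CI: 17.50 ± 2.000 · 2.2455 = 17.50 ± 4.49 = (13.01, 21.99)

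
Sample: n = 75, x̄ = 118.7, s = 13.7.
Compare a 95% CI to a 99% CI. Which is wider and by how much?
99% CI is wider by 2.06

df = 74
95% CI: t* = 1.993, (115.55, 121.85), width = 2 · t* · s/√n = 6.31
99% CI: t* = 2.644, (114.52, 122.88), width = 2 · t* · s/√n = 8.37

The 99% CI is wider by 8.37 - 6.31 = 2.06.
Higher confidence requires a wider interval.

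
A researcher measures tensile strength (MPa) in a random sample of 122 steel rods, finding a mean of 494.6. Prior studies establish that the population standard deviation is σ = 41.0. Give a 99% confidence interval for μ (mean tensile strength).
(485.04, 504.16)

z-interval (σ known):
z* = 2.576 for 99% confidence

Margin of error = z* · σ/√n = 2.576 · 41.0/√122 = 9.56

CI: (494.6 - 9.56, 494.6 + 9.56) = (485.04, 504.16)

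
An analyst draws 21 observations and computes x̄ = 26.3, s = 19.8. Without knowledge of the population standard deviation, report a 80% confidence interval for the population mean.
(20.58, 32.02)

t-interval (σ unknown):
df = n - 1 = 20
t* = 1.325 for 80% confidence

Margin of error = t* · s/√n = 1.325 · 19.8/√21 = 5.72

CI: (20.58, 32.02)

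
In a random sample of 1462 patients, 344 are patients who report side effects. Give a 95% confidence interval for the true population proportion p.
(0.214, 0.257)

Proportion CI:
p̂ = 344/1462 = 0.23529
SE = √(p̂(1-p̂)/n) = √(0.23529 · 0.76471 / 1462) = 0.01109

z* = 1.960
Margin = z* · SE = 1.960 · 0.01109 = 0.0217

CI: 0.23529 ± 0.0217 = (0.214, 0.257)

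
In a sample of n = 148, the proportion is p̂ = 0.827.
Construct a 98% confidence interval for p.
(0.755, 0.899)

Proportion CI:
SE = √(p̂(1-p̂)/n) = √(0.827 · 0.173 / 148) = 0.03109

z* = 2.326
Margin = z* · SE = 2.326 · 0.03109 = 0.0723

CI: 0.827 ± 0.0723 = (0.755, 0.899)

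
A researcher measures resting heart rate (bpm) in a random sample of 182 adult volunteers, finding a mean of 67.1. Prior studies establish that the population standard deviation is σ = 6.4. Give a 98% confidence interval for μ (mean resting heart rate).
(66.00, 68.20)

z-interval (σ known):
z* = 2.326 for 98% confidence

Margin of error = z* · σ/√n = 2.326 · 6.4/√182 = 1.10

CI: (67.1 - 1.10, 67.1 + 1.10) = (66.00, 68.20)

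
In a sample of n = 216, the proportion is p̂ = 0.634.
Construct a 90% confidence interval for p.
(0.580, 0.688)

Proportion CI:
SE = √(p̂(1-p̂)/n) = √(0.634 · 0.366 / 216) = 0.03278

z* = 1.645
Margin = z* · SE = 1.645 · 0.03278 = 0.0539

CI: 0.634 ± 0.0539 = (0.580, 0.688)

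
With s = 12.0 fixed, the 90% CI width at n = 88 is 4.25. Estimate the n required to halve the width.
n ≈ 352

CI width ∝ 1/√n
To reduce width by factor 2, need √n to grow by 2 → need 2² = 4 times as many samples.

Current: n = 88, width = 4.25
New: n = 352, width ≈ 2.11

Width reduced by factor of 4.25/2.11 = 2.01.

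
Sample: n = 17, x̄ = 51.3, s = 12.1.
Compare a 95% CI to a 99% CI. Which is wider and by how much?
99% CI is wider by 4.70

df = 16
95% CI: t* = 2.120, (45.08, 57.52), width = 2 · t* · s/√n = 12.44
99% CI: t* = 2.921, (42.73, 59.87), width = 2 · t* · s/√n = 17.14

The 99% CI is wider by 17.14 - 12.44 = 4.70.
Higher confidence requires a wider interval.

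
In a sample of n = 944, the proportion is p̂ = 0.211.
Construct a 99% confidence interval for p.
(0.177, 0.245)

Proportion CI:
SE = √(p̂(1-p̂)/n) = √(0.211 · 0.789 / 944) = 0.01328

z* = 2.576
Margin = z* · SE = 2.576 · 0.01328 = 0.0342

CI: 0.211 ± 0.0342 = (0.177, 0.245)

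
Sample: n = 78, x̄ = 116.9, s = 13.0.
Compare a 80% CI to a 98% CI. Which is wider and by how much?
98% CI is wider by 3.18

df = 77
80% CI: t* = 1.293, (115.00, 118.80), width = 2 · t* · s/√n = 3.81
98% CI: t* = 2.376, (113.40, 120.40), width = 2 · t* · s/√n = 6.99

The 98% CI is wider by 6.99 - 3.81 = 3.18.
Higher confidence requires a wider interval.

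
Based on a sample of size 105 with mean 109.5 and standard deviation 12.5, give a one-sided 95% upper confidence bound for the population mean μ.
μ ≤ 111.52

Upper bound (one-sided):
t* = 1.660 (one-sided for 95%)
Upper bound = x̄ + t* · s/√n = 109.5 + 1.660 · 12.5/√105 = 111.52

We are 95% confident that μ ≤ 111.52.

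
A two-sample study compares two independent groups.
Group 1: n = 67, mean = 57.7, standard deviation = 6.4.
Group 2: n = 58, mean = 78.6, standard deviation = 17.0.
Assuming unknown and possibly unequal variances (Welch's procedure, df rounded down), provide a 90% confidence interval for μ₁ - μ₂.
(-24.84, -16.96)

Difference: x̄₁ - x̄₂ = -20.90
SE = √(s₁²/n₁ + s₂²/n₂) = √(6.4²/67 + 17.0²/58) = 2.3652
df = 70.92 → 70 (Welch–Satterthwaite, rounded down)
t* = 1.667

CI: -20.90 ± 1.667 · 2.3652 = -20.90 ± 3.94 = (-24.84, -16.96)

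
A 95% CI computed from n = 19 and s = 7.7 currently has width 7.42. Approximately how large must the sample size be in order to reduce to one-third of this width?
n ≈ 171

CI width ∝ 1/√n
To reduce width by factor 3, need √n to grow by 3 → need 3² = 9 times as many samples.

Current: n = 19, width = 7.42
New: n = 171, width ≈ 2.32

Width reduced by factor of 7.42/2.32 = 3.20.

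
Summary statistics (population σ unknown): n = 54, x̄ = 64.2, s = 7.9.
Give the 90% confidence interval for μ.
(62.40, 66.00)

t-interval (σ unknown):
df = n - 1 = 53
t* = 1.674 for 90% confidence

Margin of error = t* · s/√n = 1.674 · 7.9/√54 = 1.80

CI: (62.40, 66.00)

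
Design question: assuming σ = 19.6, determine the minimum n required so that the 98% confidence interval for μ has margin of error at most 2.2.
n ≥ 430

For margin E ≤ 2.2:
n ≥ (z* · σ / E)²
n ≥ (2.326 · 19.6 / 2.2)²
n ≥ 429.42

Minimum n = 430 (rounding up)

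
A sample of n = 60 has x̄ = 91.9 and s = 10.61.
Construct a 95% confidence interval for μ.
(89.16, 94.64)

t-interval (σ unknown):
df = n - 1 = 59
t* = 2.001 for 95% confidence

Margin of error = t* · s/√n = 2.001 · 10.61/√60 = 2.74

CI: (89.16, 94.64)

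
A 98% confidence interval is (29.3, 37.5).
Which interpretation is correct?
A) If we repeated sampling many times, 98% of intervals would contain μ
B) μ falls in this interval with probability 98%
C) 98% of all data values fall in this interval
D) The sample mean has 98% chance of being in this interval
A

A) Correct — this is the frequentist long-run coverage interpretation.
B) Wrong — μ is fixed; the randomness lives in the interval, not in μ.
C) Wrong — a CI is about the parameter μ, not individual data values.
D) Wrong — x̄ is observed and sits in the interval by construction.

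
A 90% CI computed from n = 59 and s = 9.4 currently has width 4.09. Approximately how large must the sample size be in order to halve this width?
n ≈ 236

CI width ∝ 1/√n
To reduce width by factor 2, need √n to grow by 2 → need 2² = 4 times as many samples.

Current: n = 59, width = 4.09
New: n = 236, width ≈ 2.02

Width reduced by factor of 4.09/2.02 = 2.02.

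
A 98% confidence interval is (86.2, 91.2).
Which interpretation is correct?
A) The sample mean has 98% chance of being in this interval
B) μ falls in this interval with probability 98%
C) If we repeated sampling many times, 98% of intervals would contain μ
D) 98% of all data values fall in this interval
C

A) Wrong — x̄ is observed and sits in the interval by construction.
B) Wrong — μ is fixed; the randomness lives in the interval, not in μ.
C) Correct — this is the frequentist long-run coverage interpretation.
D) Wrong — a CI is about the parameter μ, not individual data values.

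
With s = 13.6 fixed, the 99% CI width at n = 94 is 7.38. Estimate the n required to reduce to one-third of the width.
n ≈ 846

CI width ∝ 1/√n
To reduce width by factor 3, need √n to grow by 3 → need 3² = 9 times as many samples.

Current: n = 94, width = 7.38
New: n = 846, width ≈ 2.41

Width reduced by factor of 7.38/2.41 = 3.06.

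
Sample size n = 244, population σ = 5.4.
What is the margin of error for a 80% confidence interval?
Margin of error = 0.44

Margin of error = z* · σ/√n
= 1.282 · 5.4/√244
= 1.282 · 5.4/15.6205
= 0.44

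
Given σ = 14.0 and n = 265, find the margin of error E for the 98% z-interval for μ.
Margin of error = 2.00

Margin of error = z* · σ/√n
= 2.326 · 14.0/√265
= 2.326 · 14.0/16.2788
= 2.00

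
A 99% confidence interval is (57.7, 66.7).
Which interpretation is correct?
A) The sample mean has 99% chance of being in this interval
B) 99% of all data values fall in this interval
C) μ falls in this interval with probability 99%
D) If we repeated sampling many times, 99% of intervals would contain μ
D

A) Wrong — x̄ is observed and sits in the interval by construction.
B) Wrong — a CI is about the parameter μ, not individual data values.
C) Wrong — μ is fixed; the randomness lives in the interval, not in μ.
D) Correct — this is the frequentist long-run coverage interpretation.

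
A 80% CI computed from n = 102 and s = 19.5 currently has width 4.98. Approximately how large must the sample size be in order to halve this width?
n ≈ 408

CI width ∝ 1/√n
To reduce width by factor 2, need √n to grow by 2 → need 2² = 4 times as many samples.

Current: n = 102, width = 4.98
New: n = 408, width ≈ 2.48

Width reduced by factor of 4.98/2.48 = 2.01.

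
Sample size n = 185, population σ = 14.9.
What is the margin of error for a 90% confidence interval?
Margin of error = 1.80

Margin of error = z* · σ/√n
= 1.645 · 14.9/√185
= 1.645 · 14.9/13.6015
= 1.80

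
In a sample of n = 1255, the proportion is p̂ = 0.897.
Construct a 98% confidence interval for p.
(0.877, 0.917)

Proportion CI:
SE = √(p̂(1-p̂)/n) = √(0.897 · 0.103 / 1255) = 0.00858

z* = 2.326
Margin = z* · SE = 2.326 · 0.00858 = 0.0200

CI: 0.897 ± 0.0200 = (0.877, 0.917)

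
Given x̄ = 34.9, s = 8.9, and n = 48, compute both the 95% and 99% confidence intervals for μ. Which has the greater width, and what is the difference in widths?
99% CI is wider by 1.73

df = 47
95% CI: t* = 2.012, (32.32, 37.48), width = 2 · t* · s/√n = 5.17
99% CI: t* = 2.685, (31.45, 38.35), width = 2 · t* · s/√n = 6.90

The 99% CI is wider by 6.90 - 5.17 = 1.73.
Higher confidence requires a wider interval.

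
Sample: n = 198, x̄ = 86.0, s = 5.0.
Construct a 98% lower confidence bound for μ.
μ ≥ 85.27

Lower bound (one-sided):
t* = 2.067 (one-sided for 98%)
Lower bound = x̄ - t* · s/√n = 86.0 - 2.067 · 5.0/√198 = 85.27

We are 98% confident that μ ≥ 85.27.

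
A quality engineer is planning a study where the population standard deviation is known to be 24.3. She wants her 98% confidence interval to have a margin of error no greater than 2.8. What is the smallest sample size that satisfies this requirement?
n ≥ 408

For margin E ≤ 2.8:
n ≥ (z* · σ / E)²
n ≥ (2.326 · 24.3 / 2.8)²
n ≥ 407.49

Minimum n = 408 (rounding up)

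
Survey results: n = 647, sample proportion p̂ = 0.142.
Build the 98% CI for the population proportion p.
(0.110, 0.174)

Proportion CI:
SE = √(p̂(1-p̂)/n) = √(0.142 · 0.858 / 647) = 0.01372

z* = 2.326
Margin = z* · SE = 2.326 · 0.01372 = 0.0319

CI: 0.142 ± 0.0319 = (0.110, 0.174)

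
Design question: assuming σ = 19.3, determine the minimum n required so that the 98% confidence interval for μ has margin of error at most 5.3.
n ≥ 72

For margin E ≤ 5.3:
n ≥ (z* · σ / E)²
n ≥ (2.326 · 19.3 / 5.3)²
n ≥ 71.74

Minimum n = 72 (rounding up)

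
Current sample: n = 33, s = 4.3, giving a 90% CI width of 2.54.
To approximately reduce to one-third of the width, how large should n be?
n ≈ 297

CI width ∝ 1/√n
To reduce width by factor 3, need √n to grow by 3 → need 3² = 9 times as many samples.

Current: n = 33, width = 2.54
New: n = 297, width ≈ 0.82

Width reduced by factor of 2.54/0.82 = 3.10.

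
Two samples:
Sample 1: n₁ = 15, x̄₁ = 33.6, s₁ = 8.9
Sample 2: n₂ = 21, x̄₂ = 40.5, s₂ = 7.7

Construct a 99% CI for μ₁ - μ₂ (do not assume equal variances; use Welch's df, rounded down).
(-14.79, 0.99)

Difference: x̄₁ - x̄₂ = -6.90
SE = √(s₁²/n₁ + s₂²/n₂) = √(8.9²/15 + 7.7²/21) = 2.8468
df = 27.47 → 27 (Welch–Satterthwaite, rounded down)
t* = 2.771

CI: -6.90 ± 2.771 · 2.8468 = -6.90 ± 7.89 = (-14.79, 0.99)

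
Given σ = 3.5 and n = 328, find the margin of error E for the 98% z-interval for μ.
Margin of error = 0.45

Margin of error = z* · σ/√n
= 2.326 · 3.5/√328
= 2.326 · 3.5/18.1108
= 0.45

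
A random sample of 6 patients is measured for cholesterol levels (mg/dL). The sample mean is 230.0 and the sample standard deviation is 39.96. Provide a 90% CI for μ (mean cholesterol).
(197.13, 262.87)

t-interval (σ unknown):
df = n - 1 = 5
t* = 2.015 for 90% confidence

Margin of error = t* · s/√n = 2.015 · 39.96/√6 = 32.87

CI: (197.13, 262.87)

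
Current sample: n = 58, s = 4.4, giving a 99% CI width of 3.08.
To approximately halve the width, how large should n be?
n ≈ 232

CI width ∝ 1/√n
To reduce width by factor 2, need √n to grow by 2 → need 2² = 4 times as many samples.

Current: n = 58, width = 3.08
New: n = 232, width ≈ 1.50

Width reduced by factor of 3.08/1.50 = 2.05.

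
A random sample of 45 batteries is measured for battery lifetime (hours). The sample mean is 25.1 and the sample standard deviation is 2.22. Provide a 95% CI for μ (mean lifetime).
(24.43, 25.77)

t-interval (σ unknown):
df = n - 1 = 44
t* = 2.015 for 95% confidence

Margin of error = t* · s/√n = 2.015 · 2.22/√45 = 0.67

CI: (24.43, 25.77)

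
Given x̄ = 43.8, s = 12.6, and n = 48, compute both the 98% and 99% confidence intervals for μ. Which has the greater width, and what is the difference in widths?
99% CI is wider by 1.01

df = 47
98% CI: t* = 2.408, (39.42, 48.18), width = 2 · t* · s/√n = 8.76
99% CI: t* = 2.685, (38.92, 48.68), width = 2 · t* · s/√n = 9.77

The 99% CI is wider by 9.77 - 8.76 = 1.01.
Higher confidence requires a wider interval.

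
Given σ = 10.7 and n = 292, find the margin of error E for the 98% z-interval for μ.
Margin of error = 1.46

Margin of error = z* · σ/√n
= 2.326 · 10.7/√292
= 2.326 · 10.7/17.0880
= 1.46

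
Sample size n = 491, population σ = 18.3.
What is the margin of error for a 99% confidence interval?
Margin of error = 2.13

Margin of error = z* · σ/√n
= 2.576 · 18.3/√491
= 2.576 · 18.3/22.1585
= 2.13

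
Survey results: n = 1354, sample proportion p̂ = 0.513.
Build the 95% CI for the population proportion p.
(0.486, 0.540)

Proportion CI:
SE = √(p̂(1-p̂)/n) = √(0.513 · 0.487 / 1354) = 0.01358

z* = 1.960
Margin = z* · SE = 1.960 · 0.01358 = 0.0266

CI: 0.513 ± 0.0266 = (0.486, 0.540)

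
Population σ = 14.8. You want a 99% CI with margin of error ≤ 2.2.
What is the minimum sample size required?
n ≥ 301

For margin E ≤ 2.2:
n ≥ (z* · σ / E)²
n ≥ (2.576 · 14.8 / 2.2)²
n ≥ 300.31

Minimum n = 301 (rounding up)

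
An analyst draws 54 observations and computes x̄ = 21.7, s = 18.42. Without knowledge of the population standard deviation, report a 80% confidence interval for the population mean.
(18.45, 24.95)

t-interval (σ unknown):
df = n - 1 = 53
t* = 1.298 for 80% confidence

Margin of error = t* · s/√n = 1.298 · 18.42/√54 = 3.25

CI: (18.45, 24.95)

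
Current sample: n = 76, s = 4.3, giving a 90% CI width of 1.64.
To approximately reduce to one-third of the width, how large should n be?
n ≈ 684

CI width ∝ 1/√n
To reduce width by factor 3, need √n to grow by 3 → need 3² = 9 times as many samples.

Current: n = 76, width = 1.64
New: n = 684, width ≈ 0.54

Width reduced by factor of 1.64/0.54 = 3.04.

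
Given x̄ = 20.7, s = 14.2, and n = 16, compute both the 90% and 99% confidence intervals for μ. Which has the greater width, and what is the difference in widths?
99% CI is wider by 8.47

df = 15
90% CI: t* = 1.753, (14.48, 26.92), width = 2 · t* · s/√n = 12.45
99% CI: t* = 2.947, (10.24, 31.16), width = 2 · t* · s/√n = 20.92

The 99% CI is wider by 20.92 - 12.45 = 8.47.
Higher confidence requires a wider interval.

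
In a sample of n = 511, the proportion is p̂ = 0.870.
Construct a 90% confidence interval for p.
(0.846, 0.894)

Proportion CI:
SE = √(p̂(1-p̂)/n) = √(0.870 · 0.130 / 511) = 0.01488

z* = 1.645
Margin = z* · SE = 1.645 · 0.01488 = 0.0245

CI: 0.870 ± 0.0245 = (0.846, 0.894)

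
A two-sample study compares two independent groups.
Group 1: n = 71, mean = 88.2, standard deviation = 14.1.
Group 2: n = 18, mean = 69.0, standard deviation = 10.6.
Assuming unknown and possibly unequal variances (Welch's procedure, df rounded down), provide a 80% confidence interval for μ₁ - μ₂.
(15.27, 23.13)

Difference: x̄₁ - x̄₂ = 19.20
SE = √(s₁²/n₁ + s₂²/n₂) = √(14.1²/71 + 10.6²/18) = 3.0071
df = 34.01 → 34 (Welch–Satterthwaite, rounded down)
t* = 1.307

CI: 19.20 ± 1.307 · 3.0071 = 19.20 ± 3.93 = (15.27, 23.13)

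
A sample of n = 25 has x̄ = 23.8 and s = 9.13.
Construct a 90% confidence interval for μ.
(20.68, 26.92)

t-interval (σ unknown):
df = n - 1 = 24
t* = 1.711 for 90% confidence

Margin of error = t* · s/√n = 1.711 · 9.13/√25 = 3.12

CI: (20.68, 26.92)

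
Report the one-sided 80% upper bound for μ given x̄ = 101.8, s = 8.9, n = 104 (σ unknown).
μ ≤ 102.54

Upper bound (one-sided):
t* = 0.845 (one-sided for 80%)
Upper bound = x̄ + t* · s/√n = 101.8 + 0.845 · 8.9/√104 = 102.54

We are 80% confident that μ ≤ 102.54.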